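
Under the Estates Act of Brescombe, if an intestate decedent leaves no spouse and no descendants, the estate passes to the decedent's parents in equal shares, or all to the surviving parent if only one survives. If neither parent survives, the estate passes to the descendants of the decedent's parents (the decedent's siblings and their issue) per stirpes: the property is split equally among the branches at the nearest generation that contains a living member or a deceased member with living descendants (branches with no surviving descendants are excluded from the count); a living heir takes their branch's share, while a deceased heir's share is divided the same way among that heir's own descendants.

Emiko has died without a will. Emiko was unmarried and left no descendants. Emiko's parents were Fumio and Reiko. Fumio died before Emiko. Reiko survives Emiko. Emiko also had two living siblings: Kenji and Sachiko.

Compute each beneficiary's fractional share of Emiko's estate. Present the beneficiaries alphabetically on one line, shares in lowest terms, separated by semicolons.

Reiko 1

Only one parent, Reiko, survives, so Reiko takes the entire estate. The siblings take nothing because a surviving parent has priority.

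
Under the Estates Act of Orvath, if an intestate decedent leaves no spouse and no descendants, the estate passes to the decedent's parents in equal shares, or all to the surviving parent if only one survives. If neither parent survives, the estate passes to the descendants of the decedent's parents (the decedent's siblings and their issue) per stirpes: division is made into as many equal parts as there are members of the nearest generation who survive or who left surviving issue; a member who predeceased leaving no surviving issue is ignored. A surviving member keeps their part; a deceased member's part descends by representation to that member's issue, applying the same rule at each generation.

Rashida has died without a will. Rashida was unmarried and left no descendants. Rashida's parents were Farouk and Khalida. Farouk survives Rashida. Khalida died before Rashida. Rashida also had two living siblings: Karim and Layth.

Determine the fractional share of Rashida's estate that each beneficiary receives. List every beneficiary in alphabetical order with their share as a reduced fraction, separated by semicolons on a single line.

Only one parent, Farouk, survives, so Farouk takes the entire estate. The siblings take nothing because a surviving parent has priority.

Farouk 1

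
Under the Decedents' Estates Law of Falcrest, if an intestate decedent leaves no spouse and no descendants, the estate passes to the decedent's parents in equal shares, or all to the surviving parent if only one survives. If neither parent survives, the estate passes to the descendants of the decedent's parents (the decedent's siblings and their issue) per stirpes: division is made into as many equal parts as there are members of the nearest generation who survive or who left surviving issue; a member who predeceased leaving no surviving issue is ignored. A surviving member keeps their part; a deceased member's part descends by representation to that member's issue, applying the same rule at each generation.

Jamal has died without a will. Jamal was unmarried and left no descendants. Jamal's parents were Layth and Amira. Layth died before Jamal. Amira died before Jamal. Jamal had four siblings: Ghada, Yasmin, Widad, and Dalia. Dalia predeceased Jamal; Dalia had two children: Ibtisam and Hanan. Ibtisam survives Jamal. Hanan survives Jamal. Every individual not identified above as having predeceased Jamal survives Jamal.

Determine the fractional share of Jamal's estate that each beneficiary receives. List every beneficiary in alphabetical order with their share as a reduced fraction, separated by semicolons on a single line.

Ghada 1/4; Hanan 1/8; Ibtisam 1/8; Widad 1/4; Yasmin 1/4

Neither parent survives and there are no descendants, so the estate passes to Jamal's siblings and their issue per stirpes.
The estate is divided into 4 equal shares of 1/4 among Ghada, Yasmin, Widad, Dalia.
Ghada is living and takes 1/4.
Yasmin is living and takes 1/4.
Widad is living and takes 1/4.
Dalia predeceased; the 1/4 allotted to Dalia's branch passes to Dalia's issue by representation.
The 1/4 is divided into 2 equal shares of 1/8 among Ibtisam, Hanan.
Ibtisam is living and takes 1/8.
Hanan is living and takes 1/8.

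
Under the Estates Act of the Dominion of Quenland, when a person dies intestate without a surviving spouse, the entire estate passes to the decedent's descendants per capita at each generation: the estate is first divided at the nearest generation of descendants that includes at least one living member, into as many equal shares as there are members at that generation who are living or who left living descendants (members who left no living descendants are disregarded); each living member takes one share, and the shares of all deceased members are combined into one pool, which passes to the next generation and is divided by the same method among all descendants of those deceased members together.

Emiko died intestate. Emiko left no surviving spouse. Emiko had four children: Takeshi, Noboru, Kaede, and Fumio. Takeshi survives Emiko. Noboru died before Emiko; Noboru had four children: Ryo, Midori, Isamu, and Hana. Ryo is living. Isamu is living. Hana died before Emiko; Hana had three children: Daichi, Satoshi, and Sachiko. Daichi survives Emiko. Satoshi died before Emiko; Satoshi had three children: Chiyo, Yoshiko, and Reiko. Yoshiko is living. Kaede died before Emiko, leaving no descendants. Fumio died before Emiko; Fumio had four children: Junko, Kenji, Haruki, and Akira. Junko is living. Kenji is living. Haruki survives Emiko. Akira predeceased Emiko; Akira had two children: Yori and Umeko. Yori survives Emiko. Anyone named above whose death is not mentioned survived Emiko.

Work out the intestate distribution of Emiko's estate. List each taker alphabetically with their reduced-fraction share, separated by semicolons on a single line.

Chiyo 1/90; Daichi 1/30; Haruki 1/12; Isamu 1/12; Junko 1/12; Kenji 1/12; Midori 1/12; Reiko 1/90; Ryo 1/12; Sachiko 1/30; Takeshi 1/3; Umeko 1/30; Yori 1/30; Yoshiko 1/90

There is no surviving spouse, so the entire estate passes to Emiko's descendants per capita at each generation.
At generation 1 (Takeshi, Noboru, Fumio) there are 3 shares of (1)/3 = 1/3 each.
Living: Takeshi — each takes 1/3.
Deceased: Noboru and Fumio. Their combined 2/3 is pooled and carried to generation 2.
At generation 2 (Ryo, Midori, Isamu, Hana, Junko, Kenji, Haruki, Akira) there are 8 shares of (2/3)/8 = 1/12 each.
Living: Ryo, Midori, Isamu, Junko, Kenji, and Haruki — each takes 1/12.
Deceased: Hana and Akira. Their combined 1/6 is pooled and carried to generation 3.
At generation 3 (Daichi, Satoshi, Sachiko, Yori, Umeko) there are 5 shares of (1/6)/5 = 1/30 each.
Living: Daichi, Sachiko, Yori, and Umeko — each takes 1/30.
Deceased: Satoshi. That 1/30 share is carried to generation 4.
At generation 4 (Chiyo, Yoshiko, Reiko) there are 3 shares of (1/30)/3 = 1/90 each.
Living: Chiyo, Yoshiko, and Reiko — each takes 1/90.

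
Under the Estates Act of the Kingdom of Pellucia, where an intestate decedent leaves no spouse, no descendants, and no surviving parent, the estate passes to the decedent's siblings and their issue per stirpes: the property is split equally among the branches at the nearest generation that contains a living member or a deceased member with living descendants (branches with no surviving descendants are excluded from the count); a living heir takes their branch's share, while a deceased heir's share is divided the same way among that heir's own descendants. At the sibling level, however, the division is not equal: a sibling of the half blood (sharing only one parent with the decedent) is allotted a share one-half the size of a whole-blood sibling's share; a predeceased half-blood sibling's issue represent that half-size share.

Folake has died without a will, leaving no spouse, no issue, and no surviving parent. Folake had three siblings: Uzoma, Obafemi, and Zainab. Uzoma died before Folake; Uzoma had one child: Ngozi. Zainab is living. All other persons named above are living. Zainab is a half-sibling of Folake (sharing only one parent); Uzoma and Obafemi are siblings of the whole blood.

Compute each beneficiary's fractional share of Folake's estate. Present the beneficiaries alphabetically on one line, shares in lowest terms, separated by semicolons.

No spouse, descendants, or parent survives, so the estate passes to Folake's siblings per stirpes.
Half-blood siblings count for one-half the weight of whole-blood siblings at the initial division.
Dividing 1 in proportion to weights (total weight 5/2): Uzoma (weight 1) → 2/5; Obafemi (weight 1) → 2/5; Zainab (weight 1/2) → 1/5.
Uzoma predeceased; the 2/5 allotted to Uzoma's branch passes to Uzoma's issue by representation.
Ngozi is the sole taker at this level and receives the full 2/5.
Obafemi is living and takes 2/5.
Zainab is living and takes 1/5.

Ngozi 2/5; Obafemi 2/5; Zainab 1/5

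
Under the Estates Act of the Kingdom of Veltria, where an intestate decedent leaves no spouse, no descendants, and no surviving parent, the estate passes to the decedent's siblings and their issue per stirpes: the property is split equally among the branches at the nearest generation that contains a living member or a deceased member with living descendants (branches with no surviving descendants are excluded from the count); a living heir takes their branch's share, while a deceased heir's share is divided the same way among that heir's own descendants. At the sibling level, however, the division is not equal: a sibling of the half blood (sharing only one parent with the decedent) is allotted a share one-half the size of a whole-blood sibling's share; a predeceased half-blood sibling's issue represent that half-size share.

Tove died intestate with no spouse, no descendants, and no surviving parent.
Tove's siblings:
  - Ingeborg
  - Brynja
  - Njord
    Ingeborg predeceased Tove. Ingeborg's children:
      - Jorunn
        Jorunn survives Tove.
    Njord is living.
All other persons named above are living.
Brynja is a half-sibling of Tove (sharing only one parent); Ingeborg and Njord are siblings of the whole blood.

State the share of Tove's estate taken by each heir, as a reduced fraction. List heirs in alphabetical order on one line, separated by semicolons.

No spouse, descendants, or parent survives, so the estate passes to Tove's siblings per stirpes.
Half-blood siblings count for one-half the weight of whole-blood siblings at the initial division.
Dividing 1 in proportion to weights (total weight 5/2): Ingeborg (weight 1) → 2/5; Brynja (weight 1/2) → 1/5; Njord (weight 1) → 2/5.
Ingeborg predeceased; the 2/5 allotted to Ingeborg's branch passes to Ingeborg's issue by representation.
Jorunn is the sole taker at this level and receives the full 2/5.
Brynja is living and takes 1/5.
Njord is living and takes 2/5.

Brynja 1/5; Jorunn 2/5; Njord 2/5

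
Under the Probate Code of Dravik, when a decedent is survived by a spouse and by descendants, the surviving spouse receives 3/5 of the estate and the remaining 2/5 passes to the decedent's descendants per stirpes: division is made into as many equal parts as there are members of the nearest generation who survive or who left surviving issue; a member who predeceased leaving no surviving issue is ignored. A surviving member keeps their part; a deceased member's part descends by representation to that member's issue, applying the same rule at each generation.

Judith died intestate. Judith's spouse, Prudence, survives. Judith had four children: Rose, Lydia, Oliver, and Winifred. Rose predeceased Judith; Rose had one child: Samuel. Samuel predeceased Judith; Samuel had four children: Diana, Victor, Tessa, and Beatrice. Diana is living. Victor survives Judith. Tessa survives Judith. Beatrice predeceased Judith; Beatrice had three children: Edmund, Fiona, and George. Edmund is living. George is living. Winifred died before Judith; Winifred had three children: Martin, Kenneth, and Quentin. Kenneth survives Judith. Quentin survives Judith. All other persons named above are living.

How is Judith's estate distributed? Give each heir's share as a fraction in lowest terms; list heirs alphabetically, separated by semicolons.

Prudence, as surviving spouse, takes 3/5.
The remaining 2/5 passes to Judith's descendants per stirpes.
The 2/5 is divided into 4 equal shares of 1/10 among Rose, Lydia, Oliver, Winifred.
Rose predeceased; the 1/10 allotted to Rose's branch passes to Rose's issue by representation.
Samuel's line is the sole branch at this level, so the full 1/10 passes to Samuel's issue by representation.
The 1/10 is divided into 4 equal shares of 1/40 among Diana, Victor, Tessa, Beatrice.
Diana is living and takes 1/40.
Victor is living and takes 1/40.
Tessa is living and takes 1/40.
Beatrice predeceased; the 1/40 allotted to Beatrice's branch passes to Beatrice's issue by representation.
The 1/40 is divided into 3 equal shares of 1/120 among Edmund, Fiona, George.
Edmund is living and takes 1/120.
Fiona is living and takes 1/120.
George is living and takes 1/120.
Lydia is living and takes 1/10.
Oliver is living and takes 1/10.
Winifred predeceased; the 1/10 allotted to Winifred's branch passes to Winifred's issue by representation.
The 1/10 is divided into 3 equal shares of 1/30 among Martin, Kenneth, Quentin.
Martin is living and takes 1/30.
Kenneth is living and takes 1/30.
Quentin is living and takes 1/30.

Diana 1/40; Edmund 1/120; Fiona 1/120; George 1/120; Kenneth 1/30; Lydia 1/10; Martin 1/30; Oliver 1/10; Prudence 3/5; Quentin 1/30; Tessa 1/40; Victor 1/40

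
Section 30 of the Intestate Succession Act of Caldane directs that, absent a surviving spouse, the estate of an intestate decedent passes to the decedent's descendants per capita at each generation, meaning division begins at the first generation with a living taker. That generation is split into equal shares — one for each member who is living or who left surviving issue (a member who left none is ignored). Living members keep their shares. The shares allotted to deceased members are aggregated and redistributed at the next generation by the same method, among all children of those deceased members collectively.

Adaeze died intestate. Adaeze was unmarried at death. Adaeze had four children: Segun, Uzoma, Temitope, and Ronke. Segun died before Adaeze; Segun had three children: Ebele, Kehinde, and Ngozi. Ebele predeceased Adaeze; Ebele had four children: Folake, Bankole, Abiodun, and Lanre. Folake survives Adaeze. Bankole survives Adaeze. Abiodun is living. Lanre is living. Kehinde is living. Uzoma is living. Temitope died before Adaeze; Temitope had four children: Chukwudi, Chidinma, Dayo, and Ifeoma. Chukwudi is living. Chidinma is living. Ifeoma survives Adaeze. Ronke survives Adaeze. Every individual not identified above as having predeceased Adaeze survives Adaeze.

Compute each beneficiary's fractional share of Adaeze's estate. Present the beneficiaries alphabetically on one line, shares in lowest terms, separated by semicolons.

There is no surviving spouse, so the entire estate passes to Adaeze's descendants per capita at each generation.
At generation 1 (Segun, Uzoma, Temitope, Ronke) there are 4 shares of (1)/4 = 1/4 each.
Living: Uzoma and Ronke — each takes 1/4.
Deceased: Segun and Temitope. Their combined 1/2 is pooled and carried to generation 2.
At generation 2 (Ebele, Kehinde, Ngozi, Chukwudi, Chidinma, Dayo, Ifeoma) there are 7 shares of (1/2)/7 = 1/14 each.
Living: Kehinde, Ngozi, Chukwudi, Chidinma, Dayo, and Ifeoma — each takes 1/14.
Deceased: Ebele. That 1/14 share is carried to generation 3.
At generation 3 (Folake, Bankole, Abiodun, Lanre) there are 4 shares of (1/14)/4 = 1/56 each.
Living: Folake, Bankole, Abiodun, and Lanre — each takes 1/56.

Abiodun 1/56; Bankole 1/56; Chidinma 1/14; Chukwudi 1/14; Dayo 1/14; Folake 1/56; Ifeoma 1/14; Kehinde 1/14; Lanre 1/56; Ngozi 1/14; Ronke 1/4; Uzoma 1/4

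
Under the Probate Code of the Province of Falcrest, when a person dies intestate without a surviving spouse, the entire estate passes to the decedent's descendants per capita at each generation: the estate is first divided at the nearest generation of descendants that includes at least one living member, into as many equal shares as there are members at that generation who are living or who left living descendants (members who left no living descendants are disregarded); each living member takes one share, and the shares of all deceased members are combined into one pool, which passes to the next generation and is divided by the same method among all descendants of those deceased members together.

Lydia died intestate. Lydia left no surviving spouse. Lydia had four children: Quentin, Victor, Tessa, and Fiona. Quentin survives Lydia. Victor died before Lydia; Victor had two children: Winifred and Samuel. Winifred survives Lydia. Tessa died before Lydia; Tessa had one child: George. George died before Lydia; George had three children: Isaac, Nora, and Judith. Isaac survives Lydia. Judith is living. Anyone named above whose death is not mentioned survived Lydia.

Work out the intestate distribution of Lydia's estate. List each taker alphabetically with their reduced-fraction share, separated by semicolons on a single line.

Fiona 1/4; Isaac 1/18; Judith 1/18; Nora 1/18; Quentin 1/4; Samuel 1/6; Winifred 1/6

There is no surviving spouse, so the entire estate passes to Lydia's descendants per capita at each generation.
At generation 1 (Quentin, Victor, Tessa, Fiona) there are 4 shares of (1)/4 = 1/4 each.
Living: Quentin and Fiona — each takes 1/4.
Deceased: Victor and Tessa. Their combined 1/2 is pooled and carried to generation 2.
At generation 2 (Winifred, Samuel, George) there are 3 shares of (1/2)/3 = 1/6 each.
Living: Winifred and Samuel — each takes 1/6.
Deceased: George. That 1/6 share is carried to generation 3.
At generation 3 (Isaac, Nora, Judith) there are 3 shares of (1/6)/3 = 1/18 each.
Living: Isaac, Nora, and Judith — each takes 1/18.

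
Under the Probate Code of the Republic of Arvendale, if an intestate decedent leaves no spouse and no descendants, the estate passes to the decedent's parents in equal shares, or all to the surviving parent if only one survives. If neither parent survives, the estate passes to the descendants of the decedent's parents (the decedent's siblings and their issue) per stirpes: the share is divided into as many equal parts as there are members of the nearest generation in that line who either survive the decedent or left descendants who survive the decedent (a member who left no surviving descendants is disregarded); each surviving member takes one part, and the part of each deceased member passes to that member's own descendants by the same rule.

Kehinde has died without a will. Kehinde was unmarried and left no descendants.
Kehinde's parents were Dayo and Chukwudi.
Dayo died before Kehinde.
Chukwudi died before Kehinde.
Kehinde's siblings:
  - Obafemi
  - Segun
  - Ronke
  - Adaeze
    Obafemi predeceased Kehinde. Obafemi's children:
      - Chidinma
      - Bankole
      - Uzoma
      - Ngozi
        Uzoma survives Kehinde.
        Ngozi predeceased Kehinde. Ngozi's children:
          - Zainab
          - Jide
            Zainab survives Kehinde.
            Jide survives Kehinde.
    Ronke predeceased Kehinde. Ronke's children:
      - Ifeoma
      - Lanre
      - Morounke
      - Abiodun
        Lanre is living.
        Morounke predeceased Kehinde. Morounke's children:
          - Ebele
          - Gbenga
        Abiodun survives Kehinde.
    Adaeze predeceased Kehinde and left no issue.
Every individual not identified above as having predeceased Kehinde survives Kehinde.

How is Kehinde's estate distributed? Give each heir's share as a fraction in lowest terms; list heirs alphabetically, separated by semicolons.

Abiodun 1/12; Bankole 1/12; Chidinma 1/12; Ebele 1/24; Gbenga 1/24; Ifeoma 1/12; Jide 1/24; Lanre 1/12; Segun 1/3; Uzoma 1/12; Zainab 1/24

Neither parent survives and there are no descendants, so the estate passes to Kehinde's siblings and their issue per stirpes.
Adaeze left no surviving issue, so that branch lapses and is disregarded.
The estate is divided into 3 equal shares of 1/3 among Obafemi, Segun, Ronke.
Obafemi predeceased; the 1/3 allotted to Obafemi's branch passes to Obafemi's issue by representation.
The 1/3 is divided into 4 equal shares of 1/12 among Chidinma, Bankole, Uzoma, Ngozi.
Chidinma is living and takes 1/12.
Bankole is living and takes 1/12.
Uzoma is living and takes 1/12.
Ngozi predeceased; the 1/12 allotted to Ngozi's branch passes to Ngozi's issue by representation.
The 1/12 is divided into 2 equal shares of 1/24 among Zainab, Jide.
Zainab is living and takes 1/24.
Jide is living and takes 1/24.
Segun is living and takes 1/3.
Ronke predeceased; the 1/3 allotted to Ronke's branch passes to Ronke's issue by representation.
The 1/3 is divided into 4 equal shares of 1/12 among Ifeoma, Lanre, Morounke, Abiodun.
Ifeoma is living and takes 1/12.
Lanre is living and takes 1/12.
Morounke predeceased; the 1/12 allotted to Morounke's branch passes to Morounke's issue by representation.
The 1/12 is divided into 2 equal shares of 1/24 among Ebele, Gbenga.
Ebele is living and takes 1/24.
Gbenga is living and takes 1/24.
Abiodun is living and takes 1/12.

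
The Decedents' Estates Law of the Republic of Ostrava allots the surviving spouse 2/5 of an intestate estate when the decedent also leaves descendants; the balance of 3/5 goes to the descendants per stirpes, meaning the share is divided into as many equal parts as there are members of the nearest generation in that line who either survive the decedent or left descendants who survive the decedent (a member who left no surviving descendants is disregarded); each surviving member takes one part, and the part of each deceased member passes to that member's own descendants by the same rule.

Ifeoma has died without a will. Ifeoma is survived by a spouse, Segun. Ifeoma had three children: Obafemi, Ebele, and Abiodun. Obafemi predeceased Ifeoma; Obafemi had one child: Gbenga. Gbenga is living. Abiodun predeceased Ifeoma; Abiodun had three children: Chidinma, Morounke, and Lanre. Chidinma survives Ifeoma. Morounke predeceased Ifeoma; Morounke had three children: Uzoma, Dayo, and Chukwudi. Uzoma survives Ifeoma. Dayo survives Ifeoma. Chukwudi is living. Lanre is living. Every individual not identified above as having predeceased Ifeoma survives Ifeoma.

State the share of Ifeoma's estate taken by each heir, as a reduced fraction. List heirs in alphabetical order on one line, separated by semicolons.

Chidinma 1/15; Chukwudi 1/45; Dayo 1/45; Ebele 1/5; Gbenga 1/5; Lanre 1/15; Segun 2/5; Uzoma 1/45

Segun, as surviving spouse, takes 2/5.
The remaining 3/5 passes to Ifeoma's descendants per stirpes.
The 3/5 is divided into 3 equal shares of 1/5 among Obafemi, Ebele, Abiodun.
Obafemi predeceased; the 1/5 allotted to Obafemi's branch passes to Obafemi's issue by representation.
Gbenga is the sole taker at this level and receives the full 1/5.
Ebele is living and takes 1/5.
Abiodun predeceased; the 1/5 allotted to Abiodun's branch passes to Abiodun's issue by representation.
The 1/5 is divided into 3 equal shares of 1/15 among Chidinma, Morounke, Lanre.
Chidinma is living and takes 1/15.
Morounke predeceased; the 1/15 allotted to Morounke's branch passes to Morounke's issue by representation.
The 1/15 is divided into 3 equal shares of 1/45 among Uzoma, Dayo, Chukwudi.
Uzoma is living and takes 1/45.
Dayo is living and takes 1/45.
Chukwudi is living and takes 1/45.
Lanre is living and takes 1/15.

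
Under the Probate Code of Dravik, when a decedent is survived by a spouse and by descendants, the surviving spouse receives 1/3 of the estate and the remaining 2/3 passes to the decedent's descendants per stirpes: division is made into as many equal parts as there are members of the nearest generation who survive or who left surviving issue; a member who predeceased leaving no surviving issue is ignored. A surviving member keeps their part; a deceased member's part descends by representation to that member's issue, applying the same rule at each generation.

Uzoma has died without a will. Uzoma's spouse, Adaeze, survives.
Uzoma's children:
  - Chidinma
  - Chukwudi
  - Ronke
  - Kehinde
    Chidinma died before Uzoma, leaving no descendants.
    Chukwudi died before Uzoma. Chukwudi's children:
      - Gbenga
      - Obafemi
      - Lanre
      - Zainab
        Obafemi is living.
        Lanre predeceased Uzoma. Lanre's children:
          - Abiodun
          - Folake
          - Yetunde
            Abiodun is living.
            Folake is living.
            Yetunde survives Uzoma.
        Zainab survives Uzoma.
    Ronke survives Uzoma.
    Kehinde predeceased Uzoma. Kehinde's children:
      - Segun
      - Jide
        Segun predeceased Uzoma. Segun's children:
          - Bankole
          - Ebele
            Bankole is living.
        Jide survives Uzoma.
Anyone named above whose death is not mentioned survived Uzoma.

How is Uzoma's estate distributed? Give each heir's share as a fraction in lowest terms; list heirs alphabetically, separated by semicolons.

Adaeze, as surviving spouse, takes 1/3.
The remaining 2/3 passes to Uzoma's descendants per stirpes.
Chidinma left no surviving issue, so that branch lapses and is disregarded.
The 2/3 is divided into 3 equal shares of 2/9 among Chukwudi, Ronke, Kehinde.
Chukwudi predeceased; the 2/9 allotted to Chukwudi's branch passes to Chukwudi's issue by representation.
The 2/9 is divided into 4 equal shares of 1/18 among Gbenga, Obafemi, Lanre, Zainab.
Gbenga is living and takes 1/18.
Obafemi is living and takes 1/18.
Lanre predeceased; the 1/18 allotted to Lanre's branch passes to Lanre's issue by representation.
The 1/18 is divided into 3 equal shares of 1/54 among Abiodun, Folake, Yetunde.
Abiodun is living and takes 1/54.
Folake is living and takes 1/54.
Yetunde is living and takes 1/54.
Zainab is living and takes 1/18.
Ronke is living and takes 2/9.
Kehinde predeceased; the 2/9 allotted to Kehinde's branch passes to Kehinde's issue by representation.
The 2/9 is divided into 2 equal shares of 1/9 among Segun, Jide.
Segun predeceased; the 1/9 allotted to Segun's branch passes to Segun's issue by representation.
The 1/9 is divided into 2 equal shares of 1/18 among Bankole, Ebele.
Bankole is living and takes 1/18.
Ebele is living and takes 1/18.
Jide is living and takes 1/9.

Abiodun 1/54; Adaeze 1/3; Bankole 1/18; Ebele 1/18; Folake 1/54; Gbenga 1/18; Jide 1/9; Obafemi 1/18; Ronke 2/9; Yetunde 1/54; Zainab 1/18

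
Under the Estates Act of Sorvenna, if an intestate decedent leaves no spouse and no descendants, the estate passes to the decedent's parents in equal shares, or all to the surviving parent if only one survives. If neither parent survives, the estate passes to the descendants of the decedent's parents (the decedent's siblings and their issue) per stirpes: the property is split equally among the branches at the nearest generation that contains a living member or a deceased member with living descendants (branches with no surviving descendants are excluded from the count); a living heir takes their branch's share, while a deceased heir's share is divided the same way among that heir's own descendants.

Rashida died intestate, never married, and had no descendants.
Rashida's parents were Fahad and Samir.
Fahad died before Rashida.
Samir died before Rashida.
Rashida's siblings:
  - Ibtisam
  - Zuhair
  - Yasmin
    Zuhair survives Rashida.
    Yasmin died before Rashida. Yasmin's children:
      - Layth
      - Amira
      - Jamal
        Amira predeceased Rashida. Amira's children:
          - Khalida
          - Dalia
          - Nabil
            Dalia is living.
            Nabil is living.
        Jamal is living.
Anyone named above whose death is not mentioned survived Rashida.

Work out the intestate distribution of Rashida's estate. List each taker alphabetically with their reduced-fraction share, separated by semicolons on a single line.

Dalia 1/27; Ibtisam 1/3; Jamal 1/9; Khalida 1/27; Layth 1/9; Nabil 1/27; Zuhair 1/3

Neither parent survives and there are no descendants, so the estate passes to Rashida's siblings and their issue per stirpes.
The estate is divided into 3 equal shares of 1/3 among Ibtisam, Zuhair, Yasmin.
Ibtisam is living and takes 1/3.
Zuhair is living and takes 1/3.
Yasmin predeceased; the 1/3 allotted to Yasmin's branch passes to Yasmin's issue by representation.
The 1/3 is divided into 3 equal shares of 1/9 among Layth, Amira, Jamal.
Layth is living and takes 1/9.
Amira predeceased; the 1/9 allotted to Amira's branch passes to Amira's issue by representation.
The 1/9 is divided into 3 equal shares of 1/27 among Khalida, Dalia, Nabil.
Khalida is living and takes 1/27.
Dalia is living and takes 1/27.
Nabil is living and takes 1/27.
Jamal is living and takes 1/9.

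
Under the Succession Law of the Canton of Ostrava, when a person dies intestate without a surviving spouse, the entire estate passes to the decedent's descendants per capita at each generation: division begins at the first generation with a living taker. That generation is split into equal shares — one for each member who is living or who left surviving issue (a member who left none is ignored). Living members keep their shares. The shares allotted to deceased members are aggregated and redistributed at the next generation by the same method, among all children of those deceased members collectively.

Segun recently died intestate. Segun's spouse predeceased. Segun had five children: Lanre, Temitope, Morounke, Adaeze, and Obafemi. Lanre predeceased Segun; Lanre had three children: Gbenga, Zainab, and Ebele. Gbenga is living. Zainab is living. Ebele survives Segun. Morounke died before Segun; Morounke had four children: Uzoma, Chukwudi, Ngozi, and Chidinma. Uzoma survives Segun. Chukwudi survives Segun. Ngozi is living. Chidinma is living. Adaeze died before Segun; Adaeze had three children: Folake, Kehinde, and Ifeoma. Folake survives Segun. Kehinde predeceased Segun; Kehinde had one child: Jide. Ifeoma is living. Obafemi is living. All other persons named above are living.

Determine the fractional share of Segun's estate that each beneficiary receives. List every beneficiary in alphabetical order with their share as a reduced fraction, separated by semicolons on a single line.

Chidinma 3/50; Chukwudi 3/50; Ebele 3/50; Folake 3/50; Gbenga 3/50; Ifeoma 3/50; Jide 3/50; Ngozi 3/50; Obafemi 1/5; Temitope 1/5; Uzoma 3/50; Zainab 3/50

There is no surviving spouse, so the entire estate passes to Segun's descendants per capita at each generation.
At generation 1 (Lanre, Temitope, Morounke, Adaeze, Obafemi) there are 5 shares of (1)/5 = 1/5 each.
Living: Temitope and Obafemi — each takes 1/5.
Deceased: Lanre, Morounke, and Adaeze. Their combined 3/5 is pooled and carried to generation 2.
At generation 2 (Gbenga, Zainab, Ebele, Uzoma, Chukwudi, Ngozi, Chidinma, Folake, Kehinde, Ifeoma) there are 10 shares of (3/5)/10 = 3/50 each.
Living: Gbenga, Zainab, Ebele, Uzoma, Chukwudi, Ngozi, Chidinma, Folake, and Ifeoma — each takes 3/50.
Deceased: Kehinde. That 3/50 share is carried to generation 3.
At generation 3 (Jide) there are 1 shares of (3/50)/1 = 3/50 each.
Living: Jide — each takes 3/50.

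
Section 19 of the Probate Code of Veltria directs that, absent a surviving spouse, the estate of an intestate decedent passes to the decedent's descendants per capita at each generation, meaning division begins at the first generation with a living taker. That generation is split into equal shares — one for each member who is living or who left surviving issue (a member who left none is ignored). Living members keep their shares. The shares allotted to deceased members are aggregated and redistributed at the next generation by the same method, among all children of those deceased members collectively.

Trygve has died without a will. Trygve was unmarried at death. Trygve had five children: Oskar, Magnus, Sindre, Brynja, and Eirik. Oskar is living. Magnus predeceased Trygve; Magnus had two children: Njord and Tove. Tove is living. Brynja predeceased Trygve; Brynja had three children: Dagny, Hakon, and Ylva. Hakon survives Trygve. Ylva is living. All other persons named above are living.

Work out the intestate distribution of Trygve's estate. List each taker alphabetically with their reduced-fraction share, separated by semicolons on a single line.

Dagny 2/25; Eirik 1/5; Hakon 2/25; Njord 2/25; Oskar 1/5; Sindre 1/5; Tove 2/25; Ylva 2/25

There is no surviving spouse, so the entire estate passes to Trygve's descendants per capita at each generation.
At generation 1 (Oskar, Magnus, Sindre, Brynja, Eirik) there are 5 shares of (1)/5 = 1/5 each.
Living: Oskar, Sindre, and Eirik — each takes 1/5.
Deceased: Magnus and Brynja. Their combined 2/5 is pooled and carried to generation 2.
At generation 2 (Njord, Tove, Dagny, Hakon, Ylva) there are 5 shares of (2/5)/5 = 2/25 each.
Living: Njord, Tove, Dagny, Hakon, and Ylva — each takes 2/25.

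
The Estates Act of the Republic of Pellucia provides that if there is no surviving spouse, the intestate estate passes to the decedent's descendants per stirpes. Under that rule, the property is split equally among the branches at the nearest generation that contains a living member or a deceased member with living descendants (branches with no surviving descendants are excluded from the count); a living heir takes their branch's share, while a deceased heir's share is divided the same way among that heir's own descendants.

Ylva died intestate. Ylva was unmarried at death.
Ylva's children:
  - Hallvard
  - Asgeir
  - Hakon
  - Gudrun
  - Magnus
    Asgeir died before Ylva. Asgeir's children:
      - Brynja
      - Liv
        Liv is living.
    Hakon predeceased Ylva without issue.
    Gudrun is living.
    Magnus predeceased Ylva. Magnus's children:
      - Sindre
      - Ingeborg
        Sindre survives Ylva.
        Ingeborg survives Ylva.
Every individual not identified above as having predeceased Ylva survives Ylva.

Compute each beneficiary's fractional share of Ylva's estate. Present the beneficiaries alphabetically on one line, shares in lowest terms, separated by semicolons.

There is no surviving spouse, so the entire estate passes to Ylva's descendants per stirpes.
Hakon left no surviving issue, so that branch lapses and is disregarded.
The estate is divided into 4 equal shares of 1/4 among Hallvard, Asgeir, Gudrun, Magnus.
Hallvard is living and takes 1/4.
Asgeir predeceased; the 1/4 allotted to Asgeir's branch passes to Asgeir's issue by representation.
The 1/4 is divided into 2 equal shares of 1/8 among Brynja, Liv.
Brynja is living and takes 1/8.
Liv is living and takes 1/8.
Gudrun is living and takes 1/4.
Magnus predeceased; the 1/4 allotted to Magnus's branch passes to Magnus's issue by representation.
The 1/4 is divided into 2 equal shares of 1/8 among Sindre, Ingeborg.
Sindre is living and takes 1/8.
Ingeborg is living and takes 1/8.

Brynja 1/8; Gudrun 1/4; Hallvard 1/4; Ingeborg 1/8; Liv 1/8; Sindre 1/8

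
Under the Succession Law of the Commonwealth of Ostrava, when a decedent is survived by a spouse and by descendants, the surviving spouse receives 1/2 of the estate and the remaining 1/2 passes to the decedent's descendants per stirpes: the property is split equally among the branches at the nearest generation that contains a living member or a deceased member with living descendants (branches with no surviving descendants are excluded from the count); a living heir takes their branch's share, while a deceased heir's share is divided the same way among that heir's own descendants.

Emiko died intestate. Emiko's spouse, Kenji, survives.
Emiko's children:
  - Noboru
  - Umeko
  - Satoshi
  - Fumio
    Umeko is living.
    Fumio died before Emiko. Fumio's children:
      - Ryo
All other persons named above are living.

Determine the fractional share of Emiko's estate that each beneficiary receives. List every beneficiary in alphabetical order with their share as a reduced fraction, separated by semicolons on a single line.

Kenji, as surviving spouse, takes 1/2.
The remaining 1/2 passes to Emiko's descendants per stirpes.
The 1/2 is divided into 4 equal shares of 1/8 among Noboru, Umeko, Satoshi, Fumio.
Noboru is living and takes 1/8.
Umeko is living and takes 1/8.
Satoshi is living and takes 1/8.
Fumio predeceased; the 1/8 allotted to Fumio's branch passes to Fumio's issue by representation.
Ryo is the sole taker at this level and receives the full 1/8.

Kenji 1/2; Noboru 1/8; Ryo 1/8; Satoshi 1/8; Umeko 1/8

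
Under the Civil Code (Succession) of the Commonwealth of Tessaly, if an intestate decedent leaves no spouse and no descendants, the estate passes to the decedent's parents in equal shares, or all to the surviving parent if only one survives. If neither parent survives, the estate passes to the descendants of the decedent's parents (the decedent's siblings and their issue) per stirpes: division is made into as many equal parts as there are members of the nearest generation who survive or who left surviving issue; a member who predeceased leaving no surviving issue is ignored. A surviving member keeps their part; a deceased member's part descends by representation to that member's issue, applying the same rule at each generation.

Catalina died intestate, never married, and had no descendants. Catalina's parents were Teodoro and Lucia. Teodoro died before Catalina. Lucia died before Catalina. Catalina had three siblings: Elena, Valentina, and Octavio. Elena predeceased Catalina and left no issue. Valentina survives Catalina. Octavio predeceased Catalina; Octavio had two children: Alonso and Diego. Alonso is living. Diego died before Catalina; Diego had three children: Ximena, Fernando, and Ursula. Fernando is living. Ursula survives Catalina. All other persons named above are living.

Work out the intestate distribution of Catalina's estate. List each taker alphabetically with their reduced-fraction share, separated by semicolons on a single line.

Alonso 1/4; Fernando 1/12; Ursula 1/12; Valentina 1/2; Ximena 1/12

Neither parent survives and there are no descendants, so the estate passes to Catalina's siblings and their issue per stirpes.
Elena left no surviving issue, so that branch lapses and is disregarded.
The estate is divided into 2 equal shares of 1/2 among Valentina, Octavio.
Valentina is living and takes 1/2.
Octavio predeceased; the 1/2 allotted to Octavio's branch passes to Octavio's issue by representation.
The 1/2 is divided into 2 equal shares of 1/4 among Alonso, Diego.
Alonso is living and takes 1/4.
Diego predeceased; the 1/4 allotted to Diego's branch passes to Diego's issue by representation.
The 1/4 is divided into 3 equal shares of 1/12 among Ximena, Fernando, Ursula.
Ximena is living and takes 1/12.
Fernando is living and takes 1/12.
Ursula is living and takes 1/12.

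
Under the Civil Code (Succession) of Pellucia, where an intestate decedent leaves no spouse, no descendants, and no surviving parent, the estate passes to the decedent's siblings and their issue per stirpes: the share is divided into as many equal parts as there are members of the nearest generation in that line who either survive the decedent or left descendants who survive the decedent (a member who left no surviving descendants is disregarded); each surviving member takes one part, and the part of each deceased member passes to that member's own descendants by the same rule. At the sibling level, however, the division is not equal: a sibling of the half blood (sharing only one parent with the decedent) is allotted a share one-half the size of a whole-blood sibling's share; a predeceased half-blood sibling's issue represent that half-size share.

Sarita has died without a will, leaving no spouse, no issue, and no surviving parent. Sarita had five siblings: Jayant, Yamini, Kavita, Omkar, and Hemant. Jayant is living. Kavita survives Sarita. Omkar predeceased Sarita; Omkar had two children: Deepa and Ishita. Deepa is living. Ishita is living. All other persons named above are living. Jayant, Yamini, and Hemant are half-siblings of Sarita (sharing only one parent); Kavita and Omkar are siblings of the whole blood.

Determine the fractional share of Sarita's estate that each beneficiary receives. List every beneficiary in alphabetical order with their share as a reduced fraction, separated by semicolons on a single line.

Deepa 1/7; Hemant 1/7; Ishita 1/7; Jayant 1/7; Kavita 2/7; Yamini 1/7

No spouse, descendants, or parent survives, so the estate passes to Sarita's siblings per stirpes.
Half-blood siblings count for one-half the weight of whole-blood siblings at the initial division.
Dividing 1 in proportion to weights (total weight 7/2): Jayant (weight 1/2) → 1/7; Yamini (weight 1/2) → 1/7; Kavita (weight 1) → 2/7; Omkar (weight 1) → 2/7; Hemant (weight 1/2) → 1/7.
Jayant is living and takes 1/7.
Yamini is living and takes 1/7.
Kavita is living and takes 2/7.
Omkar predeceased; the 2/7 allotted to Omkar's branch passes to Omkar's issue by representation.
The 2/7 is divided into 2 equal shares of 1/7 among Deepa, Ishita.
Deepa is living and takes 1/7.
Ishita is living and takes 1/7.
Hemant is living and takes 1/7.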